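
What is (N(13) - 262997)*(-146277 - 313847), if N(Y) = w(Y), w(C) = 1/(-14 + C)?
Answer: 121011691752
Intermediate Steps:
N(Y) = 1/(-14 + Y)
(N(13) - 262997)*(-146277 - 313847) = (1/(-14 + 13) - 262997)*(-146277 - 313847) = (1/(-1) - 262997)*(-460124) = (-1 - 262997)*(-460124) = -262998*(-460124) = 121011691752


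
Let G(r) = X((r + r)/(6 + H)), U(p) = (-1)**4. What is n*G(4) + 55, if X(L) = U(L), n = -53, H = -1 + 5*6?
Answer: 2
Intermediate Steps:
H = 29 (H = -1 + 30 = 29)
U(p) = 1
X(L) = 1
G(r) = 1
n*G(4) + 55 = -53*1 + 55 = -53 + 55 = 2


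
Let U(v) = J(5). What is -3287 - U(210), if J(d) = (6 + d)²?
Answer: -3408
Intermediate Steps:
U(v) = 121 (U(v) = (6 + 5)² = 11² = 121)
-3287 - U(210) = -3287 - 1*121 = -3287 - 121 = -3408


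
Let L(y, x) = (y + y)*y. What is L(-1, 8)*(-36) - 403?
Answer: -475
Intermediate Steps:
L(y, x) = 2*y² (L(y, x) = (2*y)*y = 2*y²)
L(-1, 8)*(-36) - 403 = (2*(-1)²)*(-36) - 403 = (2*1)*(-36) - 403 = 2*(-36) - 403 = -72 - 403 = -475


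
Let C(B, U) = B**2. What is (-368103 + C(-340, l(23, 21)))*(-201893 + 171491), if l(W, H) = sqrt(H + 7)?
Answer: 7676596206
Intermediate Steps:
l(W, H) = sqrt(7 + H)
(-368103 + C(-340, l(23, 21)))*(-201893 + 171491) = (-368103 + (-340)**2)*(-201893 + 171491) = (-368103 + 115600)*(-30402) = -252503*(-30402) = 7676596206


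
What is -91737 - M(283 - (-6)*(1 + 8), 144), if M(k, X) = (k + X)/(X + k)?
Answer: -91738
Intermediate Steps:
M(k, X) = 1 (M(k, X) = (X + k)/(X + k) = 1)
-91737 - M(283 - (-6)*(1 + 8), 144) = -91737 - 1*1 = -91737 - 1 = -91738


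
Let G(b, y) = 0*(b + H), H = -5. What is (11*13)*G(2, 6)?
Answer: 0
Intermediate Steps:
G(b, y) = 0 (G(b, y) = 0*(b - 5) = 0*(-5 + b) = 0)
(11*13)*G(2, 6) = (11*13)*0 = 143*0 = 0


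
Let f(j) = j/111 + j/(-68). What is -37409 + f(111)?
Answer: -2543855/68 ≈ -37410.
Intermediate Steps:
f(j) = -43*j/7548 (f(j) = j*(1/111) + j*(-1/68) = j/111 - j/68 = -43*j/7548)
-37409 + f(111) = -37409 - 43/7548*111 = -37409 - 43/68 = -2543855/68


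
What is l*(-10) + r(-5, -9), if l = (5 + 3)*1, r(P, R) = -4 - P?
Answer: -79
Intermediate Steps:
l = 8 (l = 8*1 = 8)
l*(-10) + r(-5, -9) = 8*(-10) + (-4 - 1*(-5)) = -80 + (-4 + 5) = -80 + 1 = -79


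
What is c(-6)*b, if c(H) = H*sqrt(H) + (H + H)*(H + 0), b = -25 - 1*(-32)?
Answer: 504 - 42*I*sqrt(6) ≈ 504.0 - 102.88*I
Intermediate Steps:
b = 7 (b = -25 + 32 = 7)
c(H) = H**(3/2) + 2*H**2 (c(H) = H**(3/2) + (2*H)*H = H**(3/2) + 2*H**2)
c(-6)*b = ((-6)**(3/2) + 2*(-6)**2)*7 = (-6*I*sqrt(6) + 2*36)*7 = (-6*I*sqrt(6) + 72)*7 = (72 - 6*I*sqrt(6))*7 = 504 - 42*I*sqrt(6)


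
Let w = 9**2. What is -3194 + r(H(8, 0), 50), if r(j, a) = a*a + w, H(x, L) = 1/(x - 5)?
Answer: -613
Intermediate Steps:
H(x, L) = 1/(-5 + x)
w = 81
r(j, a) = 81 + a**2 (r(j, a) = a*a + 81 = a**2 + 81 = 81 + a**2)
-3194 + r(H(8, 0), 50) = -3194 + (81 + 50**2) = -3194 + (81 + 2500) = -3194 + 2581 = -613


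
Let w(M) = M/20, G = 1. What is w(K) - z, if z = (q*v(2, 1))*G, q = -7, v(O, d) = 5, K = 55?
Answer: 151/4 ≈ 37.750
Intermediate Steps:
w(M) = M/20 (w(M) = M*(1/20) = M/20)
z = -35 (z = -7*5*1 = -35*1 = -35)
w(K) - z = (1/20)*55 - 1*(-35) = 11/4 + 35 = 151/4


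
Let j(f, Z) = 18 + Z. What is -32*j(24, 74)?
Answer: -2944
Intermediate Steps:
-32*j(24, 74) = -32*(18 + 74) = -32*92 = -2944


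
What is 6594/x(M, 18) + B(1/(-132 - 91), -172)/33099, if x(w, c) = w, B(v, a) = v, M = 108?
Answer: 2703934535/44286462 ≈ 61.056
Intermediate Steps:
6594/x(M, 18) + B(1/(-132 - 91), -172)/33099 = 6594/108 + 1/(-132 - 91*33099) = 6594*(1/108) + (1/33099)/(-223) = 1099/18 - 1/223*1/33099 = 1099/18 - 1/7381077 = 2703934535/44286462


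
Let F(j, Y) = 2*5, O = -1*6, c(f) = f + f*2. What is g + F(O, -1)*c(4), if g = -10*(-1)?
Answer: 130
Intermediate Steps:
c(f) = 3*f (c(f) = f + 2*f = 3*f)
O = -6
g = 10
F(j, Y) = 10
g + F(O, -1)*c(4) = 10 + 10*(3*4) = 10 + 10*12 = 10 + 120 = 130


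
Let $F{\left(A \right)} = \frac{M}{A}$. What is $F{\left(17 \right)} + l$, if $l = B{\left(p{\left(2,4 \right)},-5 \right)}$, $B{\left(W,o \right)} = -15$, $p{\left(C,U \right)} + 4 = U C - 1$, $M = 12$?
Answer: $- \frac{243}{17} \approx -14.294$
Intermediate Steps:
$p{\left(C,U \right)} = -5 + C U$ ($p{\left(C,U \right)} = -4 + \left(U C - 1\right) = -4 + \left(C U - 1\right) = -4 + \left(-1 + C U\right) = -5 + C U$)
$l = -15$
$F{\left(A \right)} = \frac{12}{A}$
$F{\left(17 \right)} + l = \frac{12}{17} - 15 = - \frac{243}{17}$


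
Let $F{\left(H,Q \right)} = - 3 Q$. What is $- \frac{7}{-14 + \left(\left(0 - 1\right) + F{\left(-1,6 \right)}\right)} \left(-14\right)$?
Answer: $- \frac{98}{33} \approx -2.9697$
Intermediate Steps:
$- \frac{7}{-14 + \left(\left(0 - 1\right) + F{\left(-1,6 \right)}\right)} \left(-14\right) = - \frac{7}{-14 + \left(\left(0 - 1\right) - 18\right)} \left(-14\right) = - \frac{7}{-14 - 19} \left(-14\right) = - \frac{7}{-33} \left(-14\right) = \left(-7\right) \left(- \frac{1}{33}\right) \left(-14\right) = \frac{7}{33} \left(-14\right) = - \frac{98}{33}$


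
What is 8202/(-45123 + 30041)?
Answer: -4101/7541 ≈ -0.54383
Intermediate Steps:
8202/(-45123 + 30041) = 8202/(-15082) = 8202*(-1/15082) = -4101/7541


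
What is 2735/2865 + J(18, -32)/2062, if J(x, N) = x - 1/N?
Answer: 36423869/37808832 ≈ 0.96337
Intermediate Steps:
2735/2865 + J(18, -32)/2062 = 2735/2865 + (18 - 1/(-32))/2062 = 2735*(1/2865) + (18 - 1*(-1/32))*(1/2062) = 547/573 + (18 + 1/32)*(1/2062) = 547/573 + (577/32)*(1/2062) = 547/573 + 577/65984 = 36423869/37808832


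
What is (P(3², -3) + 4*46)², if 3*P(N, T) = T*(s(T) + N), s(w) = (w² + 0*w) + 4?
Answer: 26244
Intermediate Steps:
s(w) = 4 + w² (s(w) = (w² + 0) + 4 = w² + 4 = 4 + w²)
P(N, T) = T*(4 + N + T²)/3 (P(N, T) = (T*((4 + T²) + N))/3 = (T*(4 + N + T²))/3 = T*(4 + N + T²)/3)
(P(3², -3) + 4*46)² = ((⅓)*(-3)*(4 + 3² + (-3)²) + 4*46)² = ((⅓)*(-3)*(4 + 9 + 9) + 184)² = ((⅓)*(-3)*22 + 184)² = (-22 + 184)² = 162² = 26244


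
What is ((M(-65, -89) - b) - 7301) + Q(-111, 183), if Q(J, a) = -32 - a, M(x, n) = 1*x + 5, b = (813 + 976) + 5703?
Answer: -15068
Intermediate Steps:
b = 7492 (b = 1789 + 5703 = 7492)
M(x, n) = 5 + x (M(x, n) = x + 5 = 5 + x)
((M(-65, -89) - b) - 7301) + Q(-111, 183) = (((5 - 65) - 1*7492) - 7301) + (-32 - 1*183) = ((-60 - 7492) - 7301) + (-32 - 183) = (-7552 - 7301) - 215 = -14853 - 215 = -15068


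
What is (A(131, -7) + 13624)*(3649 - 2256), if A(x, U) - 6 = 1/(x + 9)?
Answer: 379731999/20 ≈ 1.8987e+7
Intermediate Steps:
A(x, U) = 6 + 1/(9 + x) (A(x, U) = 6 + 1/(x + 9) = 6 + 1/(9 + x))
(A(131, -7) + 13624)*(3649 - 2256) = ((55 + 6*131)/(9 + 131) + 13624)*(3649 - 2256) = ((55 + 786)/140 + 13624)*1393 = ((1/140)*841 + 13624)*1393 = (841/140 + 13624)*1393 = (1908201/140)*1393 = 379731999/20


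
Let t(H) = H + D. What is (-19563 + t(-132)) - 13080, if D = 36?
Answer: -32739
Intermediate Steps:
t(H) = 36 + H (t(H) = H + 36 = 36 + H)
(-19563 + t(-132)) - 13080 = (-19563 + (36 - 132)) - 13080 = (-19563 - 96) - 13080 = -19659 - 13080 = -32739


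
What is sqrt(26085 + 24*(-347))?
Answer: 3*sqrt(1973) ≈ 133.26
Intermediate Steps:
sqrt(26085 + 24*(-347)) = sqrt(26085 - 8328) = sqrt(17757) = 3*sqrt(1973)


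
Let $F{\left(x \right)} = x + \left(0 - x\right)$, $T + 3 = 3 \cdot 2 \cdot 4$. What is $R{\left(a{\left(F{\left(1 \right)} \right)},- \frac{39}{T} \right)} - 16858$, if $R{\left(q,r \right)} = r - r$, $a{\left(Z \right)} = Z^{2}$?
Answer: $-16858$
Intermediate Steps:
$T = 21$ ($T = -3 + 3 \cdot 2 \cdot 4 = -3 + 6 \cdot 4 = -3 + 24 = 21$)
$F{\left(x \right)} = 0$ ($F{\left(x \right)} = x - x = 0$)
$R{\left(q,r \right)} = 0$
$R{\left(a{\left(F{\left(1 \right)} \right)},- \frac{39}{T} \right)} - 16858 = 0 - 16858 = -16858$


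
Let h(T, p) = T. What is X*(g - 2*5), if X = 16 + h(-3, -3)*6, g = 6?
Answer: 8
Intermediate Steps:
X = -2 (X = 16 - 3*6 = 16 - 18 = -2)
X*(g - 2*5) = -2*(6 - 2*5) = -2*(6 - 10) = -2*(-4) = 8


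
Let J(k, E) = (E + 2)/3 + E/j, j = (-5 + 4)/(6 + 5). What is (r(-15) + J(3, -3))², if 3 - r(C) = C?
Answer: 23104/9 ≈ 2567.1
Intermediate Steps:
r(C) = 3 - C
j = -1/11 ≈ -0.090909
J(k, E) = ⅔ - 32*E/3 (J(k, E) = (E + 2)/3 + E/(-1/11) = (2 + E)*(⅓) + E*(-11) = (⅔ + E/3) - 11*E = ⅔ - 32*E/3)
(r(-15) + J(3, -3))² = ((3 - 1*(-15)) + (⅔ - 32/3*(-3)))² = ((3 + 15) + (⅔ + 32))² = (18 + 98/3)² = (152/3)² = 23104/9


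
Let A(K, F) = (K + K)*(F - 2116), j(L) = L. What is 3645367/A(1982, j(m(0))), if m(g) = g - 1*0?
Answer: -3645367/8387824 ≈ -0.43460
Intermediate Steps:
m(g) = g (m(g) = g + 0 = g)
A(K, F) = 2*K*(-2116 + F) (A(K, F) = (2*K)*(-2116 + F) = 2*K*(-2116 + F))
3645367/A(1982, j(m(0))) = 3645367/((2*1982*(-2116 + 0))) = 3645367/((2*1982*(-2116))) = 3645367/(-8387824) = 3645367*(-1/8387824) = -3645367/8387824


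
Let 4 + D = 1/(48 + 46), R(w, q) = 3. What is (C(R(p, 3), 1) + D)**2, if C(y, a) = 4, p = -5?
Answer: 1/8836 ≈ 0.00011317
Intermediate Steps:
D = -375/94 (D = -4 + 1/(48 + 46) = -4 + 1/94 = -375/94 ≈ -3.9894)
(C(R(p, 3), 1) + D)**2 = (4 - 375/94)**2 = (1/94)**2 = 1/8836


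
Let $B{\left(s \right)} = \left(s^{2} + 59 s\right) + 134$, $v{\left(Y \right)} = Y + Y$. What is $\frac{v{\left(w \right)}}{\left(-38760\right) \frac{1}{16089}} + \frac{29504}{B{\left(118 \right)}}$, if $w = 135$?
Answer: $- \frac{751399463}{6789460} \approx -110.67$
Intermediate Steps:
$v{\left(Y \right)} = 2 Y$
$B{\left(s \right)} = 134 + s^{2} + 59 s$
$\frac{v{\left(w \right)}}{\left(-38760\right) \frac{1}{16089}} + \frac{29504}{B{\left(118 \right)}} = \frac{2 \cdot 135}{\left(-38760\right) \frac{1}{16089}} + \frac{29504}{134 + 118^{2} + 59 \cdot 118} = \frac{270}{\left(-38760\right) \frac{1}{16089}} + \frac{29504}{134 + 13924 + 6962} = \frac{270}{- \frac{12920}{5363}} + \frac{29504}{21020} = 270 \left(- \frac{5363}{12920}\right) + 29504 \cdot \frac{1}{21020} = - \frac{144801}{1292} + \frac{7376}{5255} = - \frac{751399463}{6789460}$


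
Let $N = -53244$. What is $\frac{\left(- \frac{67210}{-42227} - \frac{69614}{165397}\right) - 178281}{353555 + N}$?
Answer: $- \frac{1245145392012447}{2097437827846009} \approx -0.59365$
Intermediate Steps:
$\frac{\left(- \frac{67210}{-42227} - \frac{69614}{165397}\right) - 178281}{353555 + N} = \frac{\left(- \frac{67210}{-42227} - \frac{69614}{165397}\right) - 178281}{353555 - 53244} = \frac{\left(\left(-67210\right) \left(- \frac{1}{42227}\right) - \frac{69614}{165397}\right) - 178281}{300311} = \left(\left(\frac{67210}{42227} - \frac{69614}{165397}\right) - 178281\right) \frac{1}{300311} = \left(\frac{8176741992}{6984219119} - 178281\right) \frac{1}{300311} = \left(- \frac{1245145392012447}{6984219119}\right) \frac{1}{300311} = - \frac{1245145392012447}{2097437827846009}$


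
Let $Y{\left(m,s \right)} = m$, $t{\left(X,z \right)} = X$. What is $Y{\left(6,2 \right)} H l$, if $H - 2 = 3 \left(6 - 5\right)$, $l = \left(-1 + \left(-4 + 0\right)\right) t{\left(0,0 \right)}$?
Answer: $0$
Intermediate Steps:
$l = 0$ ($l = \left(-1 + \left(-4 + 0\right)\right) 0 = \left(-1 - 4\right) 0 = \left(-5\right) 0 = 0$)
$H = 5$ ($H = 2 + 3 \left(6 - 5\right) = 2 + 3 \cdot 1 = 2 + 3 = 5$)
$Y{\left(6,2 \right)} H l = 6 \cdot 5 \cdot 0 = 30 \cdot 0 = 0$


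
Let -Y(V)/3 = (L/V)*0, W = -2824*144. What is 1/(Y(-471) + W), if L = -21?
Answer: -1/406656 ≈ -2.4591e-6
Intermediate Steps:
W = -406656
Y(V) = 0 (Y(V) = -3*(-21/V)*0 = -3*0 = 0)
1/(Y(-471) + W) = 1/(0 - 406656) = 1/(-406656) = -1/406656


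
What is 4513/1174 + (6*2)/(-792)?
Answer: 74171/19371 ≈ 3.8290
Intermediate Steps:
4513/1174 + (6*2)/(-792) = 4513*(1/1174) + 12*(-1/792) = 4513/1174 - 1/66 = 74171/19371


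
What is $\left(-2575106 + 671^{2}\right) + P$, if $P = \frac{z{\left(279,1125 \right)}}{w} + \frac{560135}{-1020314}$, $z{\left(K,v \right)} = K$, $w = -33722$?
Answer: $- \frac{18277577557291124}{8601757177} \approx -2.1249 \cdot 10^{6}$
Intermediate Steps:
$P = - \frac{4793385019}{8601757177}$ ($P = \frac{279}{-33722} + \frac{560135}{-1020314} = 279 \left(- \frac{1}{33722}\right) + 560135 \left(- \frac{1}{1020314}\right) = - \frac{279}{33722} - \frac{560135}{1020314} = - \frac{4793385019}{8601757177} \approx -0.55726$)
$\left(-2575106 + 671^{2}\right) + P = \left(-2575106 + 671^{2}\right) - \frac{4793385019}{8601757177} = \left(-2575106 + 450241\right) - \frac{4793385019}{8601757177} = -2124865 - \frac{4793385019}{8601757177} = - \frac{18277577557291124}{8601757177}$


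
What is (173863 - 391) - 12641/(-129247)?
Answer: 22420748225/129247 ≈ 1.7347e+5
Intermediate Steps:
(173863 - 391) - 12641/(-129247) = 173472 - 12641*(-1/129247) = 173472 + 12641/129247 = 22420748225/129247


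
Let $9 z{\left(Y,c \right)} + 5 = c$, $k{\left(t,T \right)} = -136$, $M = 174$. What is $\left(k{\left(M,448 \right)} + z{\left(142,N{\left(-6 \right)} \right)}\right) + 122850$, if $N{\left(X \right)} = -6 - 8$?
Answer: $\frac{1104407}{9} \approx 1.2271 \cdot 10^{5}$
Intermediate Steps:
$N{\left(X \right)} = -14$
$z{\left(Y,c \right)} = - \frac{5}{9} + \frac{c}{9}$
$\left(k{\left(M,448 \right)} + z{\left(142,N{\left(-6 \right)} \right)}\right) + 122850 = \left(-136 + \left(- \frac{5}{9} + \frac{1}{9} \left(-14\right)\right)\right) + 122850 = \left(-136 - \frac{19}{9}\right) + 122850 = - \frac{1243}{9} + 122850 = \frac{1104407}{9}$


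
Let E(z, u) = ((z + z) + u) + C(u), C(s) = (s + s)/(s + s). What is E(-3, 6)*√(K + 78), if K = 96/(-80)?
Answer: 8*√30/5 ≈ 8.7636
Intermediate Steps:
C(s) = 1 (C(s) = (2*s)/((2*s)) = (2*s)*(1/(2*s)) = 1)
E(z, u) = 1 + u + 2*z (E(z, u) = ((z + z) + u) + 1 = (2*z + u) + 1 = (u + 2*z) + 1 = 1 + u + 2*z)
K = -6/5 (K = 96*(-1/80) = -6/5 ≈ -1.2000)
E(-3, 6)*√(K + 78) = (1 + 6 + 2*(-3))*√(-6/5 + 78) = (1 + 6 - 6)*√(384/5) = 1*(8*√30/5) = 8*√30/5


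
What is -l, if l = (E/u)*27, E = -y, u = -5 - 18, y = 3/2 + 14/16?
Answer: -513/184 ≈ -2.7880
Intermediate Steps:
y = 19/8 (y = 3*(1/2) + 14*(1/16) = 3/2 + 7/8 = 19/8 ≈ 2.3750)
u = -23
E = -19/8 (E = -1*19/8 = -19/8 ≈ -2.3750)
l = 513/184 (l = -19/8/(-23)*27 = -19/8*(-1/23)*27 = (19/184)*27 = 513/184 ≈ 2.7880)
-l = -1*513/184 = -513/184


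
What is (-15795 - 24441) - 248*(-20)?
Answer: -35276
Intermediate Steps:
(-15795 - 24441) - 248*(-20) = -40236 + 4960 = -35276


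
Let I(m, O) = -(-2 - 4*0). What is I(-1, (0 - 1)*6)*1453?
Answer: 2906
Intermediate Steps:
I(m, O) = 2 (I(m, O) = -(-2 + 0) = -1*(-2) = 2)
I(-1, (0 - 1)*6)*1453 = 2*1453 = 2906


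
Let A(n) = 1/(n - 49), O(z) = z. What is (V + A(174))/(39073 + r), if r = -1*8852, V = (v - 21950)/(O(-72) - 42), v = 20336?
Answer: 33644/71774875 ≈ 0.00046874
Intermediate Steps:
A(n) = 1/(-49 + n)
V = 269/19 (V = (20336 - 21950)/(-72 - 42) = -1614/(-114) = -1614*(-1/114) = 269/19 ≈ 14.158)
r = -8852
(V + A(174))/(39073 + r) = (269/19 + 1/(-49 + 174))/(39073 - 8852) = (269/19 + 1/125)/30221 = (269/19 + 1/125)*(1/30221) = (33644/2375)*(1/30221) = 33644/71774875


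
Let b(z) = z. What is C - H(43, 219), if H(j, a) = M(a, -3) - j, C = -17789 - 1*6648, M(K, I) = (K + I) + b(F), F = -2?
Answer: -24608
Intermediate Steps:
M(K, I) = -2 + I + K (M(K, I) = (K + I) - 2 = (I + K) - 2 = -2 + I + K)
C = -24437 (C = -17789 - 6648 = -24437)
H(j, a) = -5 + a - j (H(j, a) = (-2 - 3 + a) - j = (-5 + a) - j = -5 + a - j)
C - H(43, 219) = -24437 - (-5 + 219 - 1*43) = -24437 - (-5 + 219 - 43) = -24437 - 1*171 = -24437 - 171 = -24608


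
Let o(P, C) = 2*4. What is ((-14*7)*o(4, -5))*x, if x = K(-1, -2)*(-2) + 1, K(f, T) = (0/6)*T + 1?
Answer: 784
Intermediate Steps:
o(P, C) = 8
K(f, T) = 1 (K(f, T) = (0*(1/6))*T + 1 = 0*T + 1 = 0 + 1 = 1)
x = -1 (x = 1*(-2) + 1 = -2 + 1 = -1)
((-14*7)*o(4, -5))*x = (-14*7*8)*(-1) = -98*8*(-1) = -784*(-1) = 784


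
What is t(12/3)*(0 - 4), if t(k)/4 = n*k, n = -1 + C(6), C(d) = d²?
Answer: -2240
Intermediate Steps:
n = 35 (n = -1 + 6² = -1 + 36 = 35)
t(k) = 140*k (t(k) = 4*(35*k) = 140*k)
t(12/3)*(0 - 4) = (140*(12/3))*(0 - 4) = (140*(12*(⅓)))*(-4) = (140*4)*(-4) = 560*(-4) = -2240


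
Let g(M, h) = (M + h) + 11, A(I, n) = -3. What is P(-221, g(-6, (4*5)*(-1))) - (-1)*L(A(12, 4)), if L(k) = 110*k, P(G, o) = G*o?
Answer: 2985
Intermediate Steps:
g(M, h) = 11 + M + h
P(-221, g(-6, (4*5)*(-1))) - (-1)*L(A(12, 4)) = -221*(11 - 6 + (4*5)*(-1)) - (-1)*110*(-3) = -221*(11 - 6 + 20*(-1)) - (-1)*(-330) = -221*(11 - 6 - 20) - 1*330 = -221*(-15) - 330 = 3315 - 330 = 2985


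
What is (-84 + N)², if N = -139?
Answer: 49729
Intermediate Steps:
(-84 + N)² = (-84 - 139)² = (-223)² = 49729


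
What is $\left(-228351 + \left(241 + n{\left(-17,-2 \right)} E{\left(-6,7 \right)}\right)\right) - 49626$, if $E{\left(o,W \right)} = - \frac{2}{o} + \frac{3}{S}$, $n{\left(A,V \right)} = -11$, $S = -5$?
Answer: $- \frac{4165996}{15} \approx -2.7773 \cdot 10^{5}$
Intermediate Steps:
$E{\left(o,W \right)} = - \frac{3}{5} - \frac{2}{o}$ ($E{\left(o,W \right)} = - \frac{2}{o} + \frac{3}{-5} = - \frac{2}{o} + 3 \left(- \frac{1}{5}\right) = - \frac{2}{o} - \frac{3}{5} = - \frac{3}{5} - \frac{2}{o}$)
$\left(-228351 + \left(241 + n{\left(-17,-2 \right)} E{\left(-6,7 \right)}\right)\right) - 49626 = \left(-228351 + \left(241 - 11 \left(- \frac{3}{5} - \frac{2}{-6}\right)\right)\right) - 49626 = \left(-228351 + \left(241 - 11 \left(- \frac{3}{5} - - \frac{1}{3}\right)\right)\right) - 49626 = \left(-228351 + \left(241 - 11 \left(- \frac{3}{5} + \frac{1}{3}\right)\right)\right) - 49626 = \left(-228351 + \left(241 - - \frac{44}{15}\right)\right) - 49626 = \left(-228351 + \left(241 + \frac{44}{15}\right)\right) - 49626 = \left(-228351 + \frac{3659}{15}\right) - 49626 = - \frac{3421606}{15} - 49626 = - \frac{4165996}{15}$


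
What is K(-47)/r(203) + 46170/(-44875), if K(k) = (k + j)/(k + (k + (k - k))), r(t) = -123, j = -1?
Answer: -17865718/17294825 ≈ -1.0330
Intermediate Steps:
K(k) = (-1 + k)/(2*k) (K(k) = (k - 1)/(k + (k + (k - k))) = (-1 + k)/(k + (k + 0)) = (-1 + k)/(k + k) = (-1 + k)/((2*k)) = (-1 + k)*(1/(2*k)) = (-1 + k)/(2*k))
K(-47)/r(203) + 46170/(-44875) = ((½)*(-1 - 47)/(-47))/(-123) + 46170/(-44875) = ((½)*(-1/47)*(-48))*(-1/123) + 46170*(-1/44875) = (24/47)*(-1/123) - 9234/8975 = -8/1927 - 9234/8975 = -17865718/17294825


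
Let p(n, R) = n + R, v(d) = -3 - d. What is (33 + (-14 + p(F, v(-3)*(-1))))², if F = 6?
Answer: 625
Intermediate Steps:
p(n, R) = R + n
(33 + (-14 + p(F, v(-3)*(-1))))² = (33 + (-14 + ((-3 - 1*(-3))*(-1) + 6)))² = (33 + (-14 + ((-3 + 3)*(-1) + 6)))² = (33 + (-14 + (0*(-1) + 6)))² = (33 + (-14 + (0 + 6)))² = (33 + (-14 + 6))² = (33 - 8)² = 25² = 625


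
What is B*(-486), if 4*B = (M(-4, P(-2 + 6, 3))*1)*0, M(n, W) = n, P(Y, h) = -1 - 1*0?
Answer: 0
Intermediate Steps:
P(Y, h) = -1 (P(Y, h) = -1 + 0 = -1)
B = 0 (B = (-4*1*0)/4 = (-4*0)/4 = (¼)*0 = 0)
B*(-486) = 0*(-486) = 0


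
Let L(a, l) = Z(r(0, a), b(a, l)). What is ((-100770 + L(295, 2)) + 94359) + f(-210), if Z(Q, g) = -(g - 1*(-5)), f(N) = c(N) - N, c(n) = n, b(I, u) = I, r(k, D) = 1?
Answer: -6711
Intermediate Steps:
f(N) = 0 (f(N) = N - N = 0)
Z(Q, g) = -5 - g (Z(Q, g) = -(g + 5) = -(5 + g) = -5 - g)
L(a, l) = -5 - a
((-100770 + L(295, 2)) + 94359) + f(-210) = ((-100770 + (-5 - 1*295)) + 94359) + 0 = ((-100770 + (-5 - 295)) + 94359) + 0 = ((-100770 - 300) + 94359) + 0 = (-101070 + 94359) + 0 = -6711 + 0 = -6711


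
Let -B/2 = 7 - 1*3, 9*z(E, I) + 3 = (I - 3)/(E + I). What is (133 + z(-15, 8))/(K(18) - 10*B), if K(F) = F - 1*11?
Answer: 8353/5481 ≈ 1.5240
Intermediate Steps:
z(E, I) = -1/3 + (-3 + I)/(9*(E + I)) (z(E, I) = -1/3 + ((I - 3)/(E + I))/9 = -1/3 + ((-3 + I)/(E + I))/9 = -1/3 + (-3 + I)/(9*(E + I)))
B = -8 (B = -2*(7 - 1*3) = -2*(7 - 3) = -2*4 = -8)
K(F) = -11 + F (K(F) = F - 11 = -11 + F)
(133 + z(-15, 8))/(K(18) - 10*B) = (133 + (-3 - 3*(-15) - 2*8)/(9*(-15 + 8)))/((-11 + 18) - 10*(-8)) = (133 + (1/9)*(-3 + 45 - 16)/(-7))/(7 + 80) = (133 + (1/9)*(-1/7)*26)/87 = (133 - 26/63)*(1/87) = (8353/63)*(1/87) = 8353/5481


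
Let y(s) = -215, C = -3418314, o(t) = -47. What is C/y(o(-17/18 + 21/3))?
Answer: 3418314/215 ≈ 15899.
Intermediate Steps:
C/y(o(-17/18 + 21/3)) = -3418314/(-215) = -3418314*(-1/215) = 3418314/215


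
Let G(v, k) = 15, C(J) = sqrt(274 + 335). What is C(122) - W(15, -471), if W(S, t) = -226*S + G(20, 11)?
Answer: 3375 + sqrt(609) ≈ 3399.7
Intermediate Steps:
C(J) = sqrt(609)
W(S, t) = 15 - 226*S (W(S, t) = -226*S + 15 = 15 - 226*S)
C(122) - W(15, -471) = sqrt(609) - (15 - 226*15) = sqrt(609) - (15 - 3390) = sqrt(609) - 1*(-3375) = sqrt(609) + 3375 = 3375 + sqrt(609)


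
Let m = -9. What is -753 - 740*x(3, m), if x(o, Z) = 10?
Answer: -8153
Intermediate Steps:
-753 - 740*x(3, m) = -753 - 740*10 = -753 - 7400 = -8153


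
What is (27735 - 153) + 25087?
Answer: 52669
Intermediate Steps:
(27735 - 153) + 25087 = 27582 + 25087 = 52669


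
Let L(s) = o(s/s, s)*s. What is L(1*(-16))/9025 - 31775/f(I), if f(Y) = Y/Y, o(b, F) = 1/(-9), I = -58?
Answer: -2580924359/81225 ≈ -31775.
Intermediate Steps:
o(b, F) = -1/9
f(Y) = 1
L(s) = -s/9
L(1*(-16))/9025 - 31775/f(I) = -(-16)/9/9025 - 31775/1 = -1/9*(-16)*(1/9025) - 31775*1 = (16/9)*(1/9025) - 31775 = 16/81225 - 31775 = -2580924359/81225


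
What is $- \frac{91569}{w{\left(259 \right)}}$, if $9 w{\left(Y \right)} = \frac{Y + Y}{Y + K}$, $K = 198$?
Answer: $- \frac{376623297}{518} \approx -7.2707 \cdot 10^{5}$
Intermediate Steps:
$w{\left(Y \right)} = \frac{2 Y}{9 \left(198 + Y\right)}$ ($w{\left(Y \right)} = \frac{\left(Y + Y\right) \frac{1}{Y + 198}}{9} = \frac{2 Y \frac{1}{198 + Y}}{9} = \frac{2 Y}{9 \left(198 + Y\right)}$)
$- \frac{91569}{w{\left(259 \right)}} = - \frac{91569}{\frac{2}{9} \cdot 259 \frac{1}{198 + 259}} = - \frac{91569}{\frac{2}{9} \cdot 259 \cdot \frac{1}{457}} = - \frac{91569}{\frac{518}{4113}} = \left(-91569\right) \frac{4113}{518} = - \frac{376623297}{518}$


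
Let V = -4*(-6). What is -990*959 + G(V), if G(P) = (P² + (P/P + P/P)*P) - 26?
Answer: -948812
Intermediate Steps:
V = 24
G(P) = -26 + P² + 2*P (G(P) = (P² + (1 + 1)*P) - 26 = (P² + 2*P) - 26 = -26 + P² + 2*P)
-990*959 + G(V) = -990*959 + (-26 + 24² + 2*24) = -949410 + (-26 + 576 + 48) = -949410 + 598 = -948812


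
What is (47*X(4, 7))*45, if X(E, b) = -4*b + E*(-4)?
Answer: -93060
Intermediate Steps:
X(E, b) = -4*E - 4*b (X(E, b) = -4*b - 4*E = -4*E - 4*b)
(47*X(4, 7))*45 = (47*(-4*4 - 4*7))*45 = (47*(-16 - 28))*45 = (47*(-44))*45 = -2068*45 = -93060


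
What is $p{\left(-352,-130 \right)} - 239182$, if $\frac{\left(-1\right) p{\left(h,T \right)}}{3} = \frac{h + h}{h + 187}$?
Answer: $- \frac{1195974}{5} \approx -2.3919 \cdot 10^{5}$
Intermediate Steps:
$p{\left(h,T \right)} = - \frac{6 h}{187 + h}$ ($p{\left(h,T \right)} = - 3 \frac{h + h}{h + 187} = - 3 \frac{2 h}{187 + h} = - \frac{6 h}{187 + h}$)
$p{\left(-352,-130 \right)} - 239182 = \left(-6\right) \left(-352\right) \frac{1}{187 - 352} - 239182 = \left(-6\right) \left(-352\right) \frac{1}{-165} - 239182 = \left(-6\right) \left(-352\right) \left(- \frac{1}{165}\right) - 239182 = - \frac{64}{5} - 239182 = - \frac{1195974}{5}$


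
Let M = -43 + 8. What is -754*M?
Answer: 26390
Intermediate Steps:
M = -35
-754*M = -754*(-35) = 26390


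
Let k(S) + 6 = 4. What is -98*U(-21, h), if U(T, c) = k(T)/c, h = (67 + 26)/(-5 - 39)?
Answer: -8624/93 ≈ -92.731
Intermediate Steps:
k(S) = -2 (k(S) = -6 + 4 = -2)
h = -93/44 (h = 93/(-44) = 93*(-1/44) = -93/44 ≈ -2.1136)
U(T, c) = -2/c
-98*U(-21, h) = -(-196)/(-93/44) = -(-196)*(-44)/93 = -98*88/93 = -8624/93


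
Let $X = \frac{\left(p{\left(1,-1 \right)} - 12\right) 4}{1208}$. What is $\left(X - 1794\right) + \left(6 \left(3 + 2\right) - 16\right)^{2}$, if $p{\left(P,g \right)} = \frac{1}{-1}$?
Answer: $- \frac{482609}{302} \approx -1598.0$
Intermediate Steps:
$p{\left(P,g \right)} = -1$
$X = - \frac{13}{302}$ ($X = \frac{\left(-1 - 12\right) 4}{1208} = \left(-13\right) 4 \cdot \frac{1}{1208} = \left(-52\right) \frac{1}{1208} = - \frac{13}{302} \approx -0.043046$)
$\left(X - 1794\right) + \left(6 \left(3 + 2\right) - 16\right)^{2} = \left(- \frac{13}{302} - 1794\right) + \left(6 \left(3 + 2\right) - 16\right)^{2} = - \frac{541801}{302} + \left(6 \cdot 5 - 16\right)^{2} = - \frac{541801}{302} + \left(30 - 16\right)^{2} = - \frac{541801}{302} + 14^{2} = - \frac{541801}{302} + 196 = - \frac{482609}{302}$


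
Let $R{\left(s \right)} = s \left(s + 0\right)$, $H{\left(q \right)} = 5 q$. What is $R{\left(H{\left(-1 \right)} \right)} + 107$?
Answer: $132$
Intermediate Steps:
$R{\left(s \right)} = s^{2}$ ($R{\left(s \right)} = s s = s^{2}$)
$R{\left(H{\left(-1 \right)} \right)} + 107 = \left(5 \left(-1\right)\right)^{2} + 107 = \left(-5\right)^{2} + 107 = 25 + 107 = 132$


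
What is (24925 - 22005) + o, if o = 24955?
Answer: 27875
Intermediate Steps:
(24925 - 22005) + o = (24925 - 22005) + 24955 = 2920 + 24955 = 27875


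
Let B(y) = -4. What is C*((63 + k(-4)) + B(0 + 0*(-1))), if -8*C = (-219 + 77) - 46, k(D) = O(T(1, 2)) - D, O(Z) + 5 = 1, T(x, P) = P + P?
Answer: 2773/2 ≈ 1386.5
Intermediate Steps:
T(x, P) = 2*P
O(Z) = -4 (O(Z) = -5 + 1 = -4)
k(D) = -4 - D
C = 47/2 (C = -((-219 + 77) - 46)/8 = -(-142 - 46)/8 = -1/8*(-188) = 47/2 ≈ 23.500)
C*((63 + k(-4)) + B(0 + 0*(-1))) = 47*((63 + (-4 - 1*(-4))) - 4)/2 = 47*((63 + (-4 + 4)) - 4)/2 = 47*((63 + 0) - 4)/2 = 47*(63 - 4)/2 = (47/2)*59 = 2773/2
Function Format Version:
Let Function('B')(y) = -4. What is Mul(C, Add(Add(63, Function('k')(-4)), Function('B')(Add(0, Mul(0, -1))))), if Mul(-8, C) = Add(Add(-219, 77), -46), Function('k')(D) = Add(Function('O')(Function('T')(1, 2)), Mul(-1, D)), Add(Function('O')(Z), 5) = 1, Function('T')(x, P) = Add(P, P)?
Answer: Rational(2773, 2) ≈ 1386.5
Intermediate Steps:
Function('T')(x, P) = Mul(2, P)
Function('O')(Z) = -4 (Function('O')(Z) = Add(-5, 1) = -4)
Function('k')(D) = Add(-4, Mul(-1, D))
C = Rational(47, 2) (C = Mul(Rational(-1, 8), Add(Add(-219, 77), -46)) = Mul(Rational(-1, 8), Add(-142, -46)) = Mul(Rational(-1, 8), -188) = Rational(47, 2) ≈ 23.500)
Mul(C, Add(Add(63, Function('k')(-4)), Function('B')(Add(0, Mul(0, -1))))) = Mul(Rational(47, 2), Add(Add(63, Add(-4, Mul(-1, -4))), -4)) = Mul(Rational(47, 2), Add(Add(63, Add(-4, 4)), -4)) = Mul(Rational(47, 2), Add(Add(63, 0), -4)) = Mul(Rational(47, 2), Add(63, -4)) = Mul(Rational(47, 2), 59) = Rational(2773, 2)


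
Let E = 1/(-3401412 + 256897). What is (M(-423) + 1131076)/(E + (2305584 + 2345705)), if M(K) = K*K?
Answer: 4119330372575/14626048029834 ≈ 0.28164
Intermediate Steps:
M(K) = K**2
E = -1/3144515 (E = 1/(-3144515) = -1/3144515 ≈ -3.1801e-7)
(M(-423) + 1131076)/(E + (2305584 + 2345705)) = ((-423)**2 + 1131076)/(-1/3144515 + (2305584 + 2345705)) = (178929 + 1131076)/(-1/3144515 + 4651289) = 1310005/(14626048029834/3144515) = 1310005*(3144515/14626048029834) = 4119330372575/14626048029834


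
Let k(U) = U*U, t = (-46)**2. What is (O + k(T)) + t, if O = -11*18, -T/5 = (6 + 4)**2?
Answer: 251918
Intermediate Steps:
T = -500 (T = -5*(6 + 4)**2 = -5*10**2 = -5*100 = -500)
t = 2116
k(U) = U**2
O = -198
(O + k(T)) + t = (-198 + (-500)**2) + 2116 = (-198 + 250000) + 2116 = 249802 + 2116 = 251918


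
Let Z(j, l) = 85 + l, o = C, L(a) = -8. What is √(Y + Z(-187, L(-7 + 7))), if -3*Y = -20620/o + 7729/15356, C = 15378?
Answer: √2225938192252511/5366922 ≈ 8.7909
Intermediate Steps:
o = 15378
Y = 8990189/32201532 (Y = -(-20620/15378 + 7729/15356)/3 = -(-20620*1/15378 + 7729*(1/15356))/3 = -(-10310/7689 + 7729/15356)/3 = -⅓*(-8990189/10733844) = 8990189/32201532 ≈ 0.27919)
√(Y + Z(-187, L(-7 + 7))) = √(8990189/32201532 + (85 - 8)) = √(8990189/32201532 + 77) = √(2488508153/32201532) = √2225938192252511/5366922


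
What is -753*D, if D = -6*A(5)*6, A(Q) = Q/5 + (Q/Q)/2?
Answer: 40662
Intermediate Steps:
A(Q) = ½ + Q/5 (A(Q) = Q*(⅕) + 1*(½) = Q/5 + ½ = ½ + Q/5)
D = -54 (D = -6*(½ + (⅕)*5)*6 = -6*(½ + 1)*6 = -6*3/2*6 = -9*6 = -54)
-753*D = -753*(-54) = 40662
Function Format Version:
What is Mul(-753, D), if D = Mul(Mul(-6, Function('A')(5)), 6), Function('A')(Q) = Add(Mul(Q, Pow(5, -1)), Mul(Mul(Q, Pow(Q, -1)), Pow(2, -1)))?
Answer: 40662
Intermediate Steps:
Function('A')(Q) = Add(Rational(1, 2), Mul(Rational(1, 5), Q)) (Function('A')(Q) = Add(Mul(Q, Rational(1, 5)), Mul(1, Rational(1, 2))) = Add(Mul(Rational(1, 5), Q), Rational(1, 2)) = Add(Rational(1, 2), Mul(Rational(1, 5), Q)))
D = -54 (D = Mul(Mul(-6, Add(Rational(1, 2), Mul(Rational(1, 5), 5))), 6) = Mul(Mul(-6, Add(Rational(1, 2), 1)), 6) = Mul(Mul(-6, Rational(3, 2)), 6) = Mul(-9, 6) = -54)
Mul(-753, D) = Mul(-753, -54) = 40662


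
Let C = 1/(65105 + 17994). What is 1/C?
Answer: 83099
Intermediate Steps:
C = 1/83099 ≈ 1.2034e-5
1/C = 1/(1/83099) = 83099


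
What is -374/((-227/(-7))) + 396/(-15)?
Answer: -43054/1135 ≈ -37.933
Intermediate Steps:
-374/((-227/(-7))) + 396/(-15) = -374/((-227*(-⅐))) + 396*(-1/15) = -374/227/7 - 132/5 = -374*7/227 - 132/5 = -2618/227 - 132/5 = -43054/1135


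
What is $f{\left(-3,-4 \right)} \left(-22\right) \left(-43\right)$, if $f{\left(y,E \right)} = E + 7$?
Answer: $2838$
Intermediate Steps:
$f{\left(y,E \right)} = 7 + E$
$f{\left(-3,-4 \right)} \left(-22\right) \left(-43\right) = \left(7 - 4\right) \left(-22\right) \left(-43\right) = 3 \left(-22\right) \left(-43\right) = \left(-66\right) \left(-43\right) = 2838$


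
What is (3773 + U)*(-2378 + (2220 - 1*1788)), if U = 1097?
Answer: -9477020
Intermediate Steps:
(3773 + U)*(-2378 + (2220 - 1*1788)) = (3773 + 1097)*(-2378 + (2220 - 1*1788)) = 4870*(-2378 + (2220 - 1788)) = 4870*(-2378 + 432) = 4870*(-1946) = -9477020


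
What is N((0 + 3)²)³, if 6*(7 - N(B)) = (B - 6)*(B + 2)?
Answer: 27/8 ≈ 3.3750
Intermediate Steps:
N(B) = 7 - (-6 + B)*(2 + B)/6 (N(B) = 7 - (B - 6)*(B + 2)/6 = 7 - (-6 + B)*(2 + B)/6)
N((0 + 3)²)³ = (9 - (0 + 3)⁴/6 + 2*(0 + 3)²/3)³ = (9 - (3²)²/6 + (⅔)*3²)³ = (9 - ⅙*9² + (⅔)*9)³ = (9 - ⅙*81 + 6)³ = (9 - 27/2 + 6)³ = (3/2)³ = 27/8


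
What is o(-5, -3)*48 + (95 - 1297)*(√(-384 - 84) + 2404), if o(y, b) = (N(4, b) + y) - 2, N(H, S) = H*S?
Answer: -2890520 - 7212*I*√13 ≈ -2.8905e+6 - 26003.0*I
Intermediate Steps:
o(y, b) = -2 + y + 4*b (o(y, b) = (4*b + y) - 2 = (y + 4*b) - 2 = -2 + y + 4*b)
o(-5, -3)*48 + (95 - 1297)*(√(-384 - 84) + 2404) = (-2 - 5 + 4*(-3))*48 + (95 - 1297)*(√(-384 - 84) + 2404) = (-2 - 5 - 12)*48 - 1202*(√(-468) + 2404) = -19*48 - 1202*(6*I*√13 + 2404) = -912 - 1202*(2404 + 6*I*√13) = -912 + (-2889608 - 7212*I*√13) = -2890520 - 7212*I*√13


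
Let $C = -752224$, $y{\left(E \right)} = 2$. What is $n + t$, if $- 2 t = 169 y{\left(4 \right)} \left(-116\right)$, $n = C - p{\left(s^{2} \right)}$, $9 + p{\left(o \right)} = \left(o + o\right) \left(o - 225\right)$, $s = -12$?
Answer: $-709283$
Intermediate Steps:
$p{\left(o \right)} = -9 + 2 o \left(-225 + o\right)$ ($p{\left(o \right)} = -9 + \left(o + o\right) \left(o - 225\right) = -9 + 2 o \left(-225 + o\right)$)
$n = -728887$ ($n = -752224 - \left(-9 - 450 \left(-12\right)^{2} + 2 \left(\left(-12\right)^{2}\right)^{2}\right) = -752224 - \left(-9 - 64800 + 2 \cdot 144^{2}\right) = -752224 - \left(-9 - 64800 + 2 \cdot 20736\right) = -752224 - \left(-9 - 64800 + 41472\right) = -752224 - -23337 = -752224 + 23337 = -728887$)
$t = 19604$ ($t = - \frac{169 \cdot 2 \left(-116\right)}{2} = - \frac{338 \left(-116\right)}{2} = \left(- \frac{1}{2}\right) \left(-39208\right) = 19604$)
$n + t = -728887 + 19604 = -709283$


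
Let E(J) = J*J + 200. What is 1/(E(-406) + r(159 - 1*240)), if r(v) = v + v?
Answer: 1/164874 ≈ 6.0652e-6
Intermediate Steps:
r(v) = 2*v
E(J) = 200 + J² (E(J) = J² + 200 = 200 + J²)
1/(E(-406) + r(159 - 1*240)) = 1/((200 + (-406)²) + 2*(159 - 1*240)) = 1/((200 + 164836) + 2*(159 - 240)) = 1/(165036 + 2*(-81)) = 1/(165036 - 162) = 1/164874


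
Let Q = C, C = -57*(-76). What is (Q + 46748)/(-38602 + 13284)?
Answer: -25540/12659 ≈ -2.0175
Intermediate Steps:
C = 4332
Q = 4332
(Q + 46748)/(-38602 + 13284) = (4332 + 46748)/(-38602 + 13284) = 51080/(-25318) = 51080*(-1/25318) = -25540/12659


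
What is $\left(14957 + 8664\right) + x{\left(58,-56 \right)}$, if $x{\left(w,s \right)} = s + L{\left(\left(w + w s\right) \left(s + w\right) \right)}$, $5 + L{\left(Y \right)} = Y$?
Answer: $17180$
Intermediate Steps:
$L{\left(Y \right)} = -5 + Y$
$x{\left(w,s \right)} = -5 + s + \left(s + w\right) \left(w + s w\right)$ ($x{\left(w,s \right)} = s + \left(-5 + \left(w + w s\right) \left(s + w\right)\right) = s + \left(-5 + \left(w + s w\right) \left(s + w\right)\right) = s + \left(-5 + \left(s + w\right) \left(w + s w\right)\right) = -5 + s + \left(s + w\right) \left(w + s w\right)$)
$\left(14957 + 8664\right) + x{\left(58,-56 \right)} = \left(14957 + 8664\right) - \left(61 - 58 \left(-56 + 58 + \left(-56\right)^{2} - 3248\right)\right) = 23621 - \left(61 - 58 \left(-56 + 58 + 3136 - 3248\right)\right) = 23621 - 6441 = 17180$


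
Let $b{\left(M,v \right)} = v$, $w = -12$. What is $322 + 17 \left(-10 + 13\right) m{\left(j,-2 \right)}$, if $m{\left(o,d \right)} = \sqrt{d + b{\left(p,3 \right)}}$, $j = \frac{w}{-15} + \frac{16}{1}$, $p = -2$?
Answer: $373$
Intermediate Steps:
$j = \frac{84}{5}$ ($j = - \frac{12}{-15} + \frac{16}{1} = \left(-12\right) \left(- \frac{1}{15}\right) + 16 \cdot 1 = \frac{4}{5} + 16 = \frac{84}{5} \approx 16.8$)
$m{\left(o,d \right)} = \sqrt{3 + d}$ ($m{\left(o,d \right)} = \sqrt{d + 3} = \sqrt{3 + d}$)
$322 + 17 \left(-10 + 13\right) m{\left(j,-2 \right)} = 322 + 17 \left(-10 + 13\right) \sqrt{3 - 2} = 322 + 17 \cdot 3 \sqrt{1} = 322 + 51 \cdot 1 = 322 + 51 = 373$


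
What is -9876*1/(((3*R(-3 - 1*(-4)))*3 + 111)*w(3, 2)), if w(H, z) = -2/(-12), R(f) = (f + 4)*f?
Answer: -4938/13 ≈ -379.85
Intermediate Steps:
R(f) = f*(4 + f) (R(f) = (4 + f)*f = f*(4 + f))
w(H, z) = ⅙ (w(H, z) = -2*(-1/12) = ⅙)
-9876*1/(((3*R(-3 - 1*(-4)))*3 + 111)*w(3, 2)) = -9876*6/((3*((-3 - 1*(-4))*(4 + (-3 - 1*(-4)))))*3 + 111) = -9876*6/((3*((-3 + 4)*(4 + (-3 + 4))))*3 + 111) = -9876*6/((3*(1*(4 + 1)))*3 + 111) = -9876*6/((3*(1*5))*3 + 111) = -9876*6/((3*5)*3 + 111) = -9876*6/(15*3 + 111) = -9876*6/(45 + 111) = -9876/(156*(⅙)) = -9876/26 = -9876*1/26 = -4938/13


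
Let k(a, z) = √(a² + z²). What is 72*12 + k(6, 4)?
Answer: 864 + 2*√13 ≈ 871.21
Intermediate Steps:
72*12 + k(6, 4) = 72*12 + √(6² + 4²) = 864 + √(36 + 16) = 864 + √52 = 864 + 2*√13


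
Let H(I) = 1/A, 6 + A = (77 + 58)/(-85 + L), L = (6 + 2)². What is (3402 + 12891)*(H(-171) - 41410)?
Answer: -19566138787/29 ≈ -6.7469e+8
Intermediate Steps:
L = 64 (L = 8² = 64)
A = -87/7 (A = -6 + (77 + 58)/(-85 + 64) = -6 + 135/(-21) = -6 + 135*(-1/21) = -6 - 45/7 = -87/7 ≈ -12.429)
H(I) = -7/87 (H(I) = 1/(-87/7) = -7/87)
(3402 + 12891)*(H(-171) - 41410) = (3402 + 12891)*(-7/87 - 41410) = 16293*(-3602677/87) = -19566138787/29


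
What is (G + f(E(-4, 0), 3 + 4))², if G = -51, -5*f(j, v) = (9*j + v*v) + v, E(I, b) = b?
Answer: 96721/25 ≈ 3868.8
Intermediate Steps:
f(j, v) = -9*j/5 - v/5 - v²/5 (f(j, v) = -((9*j + v*v) + v)/5 = -((9*j + v²) + v)/5 = -((v² + 9*j) + v)/5 = -(v + v² + 9*j)/5 = -9*j/5 - v/5 - v²/5)
(G + f(E(-4, 0), 3 + 4))² = (-51 + (-9/5*0 - (3 + 4)/5 - (3 + 4)²/5))² = (-51 + (0 - ⅕*7 - ⅕*7²))² = (-51 + (0 - 7/5 - ⅕*49))² = (-51 + (0 - 7/5 - 49/5))² = (-51 - 56/5)² = (-311/5)² = 96721/25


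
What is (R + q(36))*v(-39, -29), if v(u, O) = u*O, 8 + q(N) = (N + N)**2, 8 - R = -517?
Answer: 6447831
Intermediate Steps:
R = 525 (R = 8 - 1*(-517) = 8 + 517 = 525)
q(N) = -8 + 4*N**2 (q(N) = -8 + (N + N)**2 = -8 + (2*N)**2 = -8 + 4*N**2)
v(u, O) = O*u
(R + q(36))*v(-39, -29) = (525 + (-8 + 4*36**2))*(-29*(-39)) = (525 + (-8 + 4*1296))*1131 = (525 + (-8 + 5184))*1131 = (525 + 5176)*1131 = 5701*1131 = 6447831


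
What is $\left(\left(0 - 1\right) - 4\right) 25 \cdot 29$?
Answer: $-3625$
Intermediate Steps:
$\left(\left(0 - 1\right) - 4\right) 25 \cdot 29 = \left(-1 - 4\right) 25 \cdot 29 = \left(-5\right) 25 \cdot 29 = \left(-125\right) 29 = -3625$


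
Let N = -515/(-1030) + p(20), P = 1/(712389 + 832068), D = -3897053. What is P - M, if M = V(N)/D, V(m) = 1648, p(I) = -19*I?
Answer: 2549162189/6018830785221 ≈ 0.00042353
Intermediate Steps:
P = 1/1544457 ≈ 6.4748e-7
N = -759/2 (N = -515/(-1030) - 19*20 = -515*(-1/1030) - 380 = 1/2 - 380 = -759/2 ≈ -379.50)
M = -1648/3897053 (M = 1648/(-3897053) = 1648*(-1/3897053) = -1648/3897053 ≈ -0.00042288)
P - M = 1/1544457 - 1*(-1648/3897053) = 1/1544457 + 1648/3897053 = 2549162189/6018830785221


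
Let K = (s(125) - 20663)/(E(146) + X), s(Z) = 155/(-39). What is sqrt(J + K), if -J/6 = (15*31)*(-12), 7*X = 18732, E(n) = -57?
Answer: 2*sqrt(1077800239087)/11349 ≈ 182.95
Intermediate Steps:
s(Z) = -155/39 (s(Z) = 155*(-1/39) = -155/39)
X = 2676 (X = (1/7)*18732 = 2676)
J = 33480 (J = -6*15*31*(-12) = -2790*(-12) = -6*(-5580) = 33480)
K = -806012/102141 (K = (-155/39 - 20663)/(-57 + 2676) = -806012/39/2619 = -806012/39*1/2619 = -806012/102141 ≈ -7.8912)
sqrt(J + K) = sqrt(33480 - 806012/102141) = sqrt(3418874668/102141) = 2*sqrt(1077800239087)/11349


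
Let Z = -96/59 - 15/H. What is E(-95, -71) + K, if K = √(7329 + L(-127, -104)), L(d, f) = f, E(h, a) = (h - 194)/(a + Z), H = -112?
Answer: 42627687/479035 ≈ 88.987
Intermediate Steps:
Z = -9867/6608 (Z = -96/59 - 15/(-112) = -96*1/59 - 15*(-1/112) = -96/59 + 15/112 = -9867/6608 ≈ -1.4932)
E(h, a) = (-194 + h)/(-9867/6608 + a) (E(h, a) = (h - 194)/(a - 9867/6608) = (-194 + h)/(-9867/6608 + a))
K = 85 (K = √(7329 - 104) = √7225 = 85)
E(-95, -71) + K = 6608*(-194 - 95)/(-9867 + 6608*(-71)) + 85 = 6608*(-289)/(-9867 - 469168) + 85 = 6608*(-289)/(-479035) + 85 = 6608*(-1/479035)*(-289) + 85 = 1909712/479035 + 85 = 42627687/479035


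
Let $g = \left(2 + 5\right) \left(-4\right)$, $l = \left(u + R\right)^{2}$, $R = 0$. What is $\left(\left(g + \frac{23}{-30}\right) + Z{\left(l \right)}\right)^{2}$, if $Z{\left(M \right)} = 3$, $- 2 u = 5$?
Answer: $\frac{597529}{900} \approx 663.92$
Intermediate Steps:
$u = - \frac{5}{2}$ ($u = \left(- \frac{1}{2}\right) 5 = - \frac{5}{2} \approx -2.5$)
$l = \frac{25}{4}$ ($l = \left(- \frac{5}{2} + 0\right)^{2} = \left(- \frac{5}{2}\right)^{2} = \frac{25}{4} \approx 6.25$)
$g = -28$ ($g = 7 \left(-4\right) = -28$)
$\left(\left(g + \frac{23}{-30}\right) + Z{\left(l \right)}\right)^{2} = \left(\left(-28 + \frac{23}{-30}\right) + 3\right)^{2} = \left(\left(-28 + 23 \left(- \frac{1}{30}\right)\right) + 3\right)^{2} = \left(\left(-28 - \frac{23}{30}\right) + 3\right)^{2} = \left(- \frac{863}{30} + 3\right)^{2} = \left(- \frac{773}{30}\right)^{2} = \frac{597529}{900}$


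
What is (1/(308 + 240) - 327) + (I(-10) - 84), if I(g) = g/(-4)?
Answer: -223857/548 ≈ -408.50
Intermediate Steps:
I(g) = -g/4 (I(g) = g*(-¼) = -g/4)
(1/(308 + 240) - 327) + (I(-10) - 84) = (1/(308 + 240) - 327) + (-¼*(-10) - 84) = (1/548 - 327) + (5/2 - 84) = (1/548 - 327) - 163/2 = -179195/548 - 163/2 = -223857/548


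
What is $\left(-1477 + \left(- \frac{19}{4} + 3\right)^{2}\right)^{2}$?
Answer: $\frac{556157889}{256} \approx 2.1725 \cdot 10^{6}$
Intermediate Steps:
$\left(-1477 + \left(- \frac{19}{4} + 3\right)^{2}\right)^{2} = \left(-1477 + \left(- \frac{7}{4}\right)^{2}\right)^{2} = \left(-1477 + \frac{49}{16}\right)^{2} = \left(- \frac{23583}{16}\right)^{2} = \frac{556157889}{256}$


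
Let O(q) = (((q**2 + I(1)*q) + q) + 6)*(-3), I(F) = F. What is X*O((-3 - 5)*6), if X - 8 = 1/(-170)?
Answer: -4513239/85 ≈ -53097.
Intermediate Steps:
X = 1359/170 (X = 8 + 1/(-170) = 8 - 1/170 = 1359/170 ≈ 7.9941)
O(q) = -18 - 6*q - 3*q**2 (O(q) = (((q**2 + 1*q) + q) + 6)*(-3) = (((q**2 + q) + q) + 6)*(-3) = (((q + q**2) + q) + 6)*(-3) = ((q**2 + 2*q) + 6)*(-3) = (6 + q**2 + 2*q)*(-3) = -18 - 6*q - 3*q**2)
X*O((-3 - 5)*6) = 1359*(-18 - 6*(-3 - 5)*6 - 3*36*(-3 - 5)**2)/170 = 1359*(-18 - (-48)*6 - 3*(-8*6)**2)/170 = 1359*(-18 - 6*(-48) - 3*(-48)**2)/170 = 1359*(-18 + 288 - 3*2304)/170 = 1359*(-18 + 288 - 6912)/170 = (1359/170)*(-6642) = -4513239/85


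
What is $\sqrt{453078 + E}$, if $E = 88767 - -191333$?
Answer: $\sqrt{733178} \approx 856.26$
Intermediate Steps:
$E = 280100$ ($E = 88767 + 191333 = 280100$)
$\sqrt{453078 + E} = \sqrt{453078 + 280100} = \sqrt{733178}$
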